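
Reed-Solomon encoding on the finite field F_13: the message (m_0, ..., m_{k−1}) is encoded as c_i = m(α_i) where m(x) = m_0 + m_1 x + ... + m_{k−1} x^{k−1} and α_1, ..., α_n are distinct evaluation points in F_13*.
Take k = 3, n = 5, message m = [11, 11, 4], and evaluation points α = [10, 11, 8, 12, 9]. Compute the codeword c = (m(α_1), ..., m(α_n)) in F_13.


c = [1, 5, 4, 4, 5]

Message polynomial: m(x) = 11 + 11·x + 4·x^2 (mod 13).
For each evaluation point α_i, compute m(α_i) mod 13:
  α_1 = 10: Horner steps 4 → 12 → 1, so m(10) = 1.
  α_2 = 11: Horner steps 4 → 3 → 5, so m(11) = 5.
  α_3 = 8: Horner steps 4 → 4 → 4, so m(8) = 4.
  α_4 = 12: Horner steps 4 → 7 → 4, so m(12) = 4.
  α_5 = 9: Horner steps 4 → 8 → 5, so m(9) = 5.
Codeword c = [1, 5, 4, 4, 5] ∈ F_13^5.


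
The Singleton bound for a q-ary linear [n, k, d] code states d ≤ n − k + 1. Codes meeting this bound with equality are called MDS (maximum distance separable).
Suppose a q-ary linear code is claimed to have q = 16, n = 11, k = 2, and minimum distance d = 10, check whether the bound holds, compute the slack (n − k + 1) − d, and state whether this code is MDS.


Singleton RHS = n − k + 1 = 10, slack = 0, bound satisfied, MDS.

Singleton bound: d ≤ n − k + 1.
Here n = 11, k = 2, so n − k + 1 = 10.
Given d = 10, check d ≤ 10: YES.
Slack = (n − k + 1) − d = 0.
The code is MDS (slack = 0).
Description: the claimed parameters are [11, 2, 10]_16; such a code would be MDS (meets Singleton bound).


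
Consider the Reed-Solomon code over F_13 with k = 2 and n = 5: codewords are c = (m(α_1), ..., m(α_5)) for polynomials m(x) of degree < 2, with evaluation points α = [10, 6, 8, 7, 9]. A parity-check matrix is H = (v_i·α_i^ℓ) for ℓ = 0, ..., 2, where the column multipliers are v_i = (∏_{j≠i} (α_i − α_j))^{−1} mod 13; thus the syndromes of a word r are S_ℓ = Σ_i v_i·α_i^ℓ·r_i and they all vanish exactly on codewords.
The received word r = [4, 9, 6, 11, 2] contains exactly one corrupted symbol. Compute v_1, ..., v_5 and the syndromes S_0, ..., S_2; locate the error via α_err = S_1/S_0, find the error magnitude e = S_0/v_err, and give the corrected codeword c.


S = (8, 12, 5), error at position 3, error magnitude e = 6, c = [4, 9, 0, 11, 2].

Step 1: column multipliers v_i = (∏_{j≠i}(α_i − α_j))^{−1} mod 13.
  i = 1 (α = 10): (10−6)(10−8)(10−7)(10−9) = 4·2·3·1 = 24 ≡ 11, so v_1 = 11^{−1} = 6 (mod 13).
  i = 2 (α = 6): (6−10)(6−8)(6−7)(6−9) = (−4)·(−2)·(−1)·(−3) = 24 ≡ 11, so v_2 = 11^{−1} = 6 (mod 13).
  i = 3 (α = 8): (8−10)(8−6)(8−7)(8−9) = (−2)·2·1·(−1) = 4 ≡ 4, so v_3 = 4^{−1} = 10 (mod 13).
  i = 4 (α = 7): (7−10)(7−6)(7−8)(7−9) = (−3)·1·(−1)·(−2) = −6 ≡ 7, so v_4 = 7^{−1} = 2 (mod 13).
  i = 5 (α = 9): (9−10)(9−6)(9−8)(9−7) = (−1)·3·1·2 = −6 ≡ 7, so v_5 = 7^{−1} = 2 (mod 13).
  v = [6, 6, 10, 2, 2].
Step 2: syndromes of r = [4, 9, 6, 11, 2] (all sums mod 13).
  S_0 = Σ v_i r_i = 6·4 + 6·9 + 10·6 + 2·11 + 2·2 = 164 ≡ 8.
  S_1 = Σ v_i α_i r_i = 6·10·4 + 6·6·9 + 10·8·6 + 2·7·11 + 2·9·2 = 1234 ≡ 12.
  α_i^2 mod 13 = [9, 10, 12, 10, 3].
  S_2 = Σ v_i α_i^2 r_i = 6·9·4 + 6·10·9 + 10·12·6 + 2·10·11 + 2·3·2 = 1708 ≡ 5.
  S = (8, 12, 5) ≠ 0, so r is not a codeword (an error is present).
Step 3: locate the error. For a single error e at position i, S_ℓ = v_i·e·α_i^ℓ, so α_err = S_1/S_0.
  S_0^{−1} = 8^{−1} = 5 (mod 13), so α_err = 12·5 = 60 ≡ 8 = α_3. Error position i = 3.
  Consistency check: S_2/S_1 = 5·12 = 60 ≡ 8 = α_err ✓ (single-error assumption holds).
Step 4: error magnitude e = S_0/v_3 = S_0·∏_{j≠3}(α_3 − α_j) = 8·4 = 32 ≡ 6 (mod 13).
Step 5: correct position 3: c_3 = r_3 − e = 6 − 6 ≡ 0 (mod 13). Hence c = [4, 9, 0, 11, 2].
  Check: interpolating c through the α_i gives m(x) = 10 + 2·x (degree < 2) with m(α_i) = c_i for every i, so c is indeed a codeword.


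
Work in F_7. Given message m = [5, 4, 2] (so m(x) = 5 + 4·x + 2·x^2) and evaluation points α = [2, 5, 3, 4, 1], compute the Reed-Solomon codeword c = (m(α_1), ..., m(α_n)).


c = [0, 5, 0, 4, 4]

Message polynomial: m(x) = 5 + 4·x + 2·x^2 (mod 7).
For each evaluation point α_i, compute m(α_i) mod 7:
  α_1 = 2: Horner steps 2 → 1 → 0, so m(2) = 0.
  α_2 = 5: Horner steps 2 → 0 → 5, so m(5) = 5.
  α_3 = 3: Horner steps 2 → 3 → 0, so m(3) = 0.
  α_4 = 4: Horner steps 2 → 5 → 4, so m(4) = 4.
  α_5 = 1: Horner steps 2 → 6 → 4, so m(1) = 4.
Codeword c = [0, 5, 0, 4, 4] ∈ F_7^5.


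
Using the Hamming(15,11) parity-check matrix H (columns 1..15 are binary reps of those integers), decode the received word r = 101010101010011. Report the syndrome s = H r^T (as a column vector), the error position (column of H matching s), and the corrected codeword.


s = (0, 0, 1, 1)^T, error position = 3, corrected codeword c = 100010101010011

Compute s = H r^T mod 2 one row at a time:
  s_1 = 0 + 1 + 0 + 1 + 0 + 0 + 1 + 1 = 4 ≡ 0 (mod 2).
  s_2 = 0 + 1 + 0 + 1 + 0 + 0 + 1 + 1 = 4 ≡ 0 (mod 2).
  s_3 = 0 + 1 + 0 + 1 + 0 + 1 + 1 + 1 = 5 ≡ 1 (mod 2).
  s_4 = 1 + 1 + 1 + 1 + 1 + 1 + 0 + 1 = 7 ≡ 1 (mod 2).
s = (0, 0, 1, 1)^T — this equals column 3 of H (binary 0011), so error is at position 3.
Correct: flip bit 3 of r = 101010101010011 to get c = 100010101010011.


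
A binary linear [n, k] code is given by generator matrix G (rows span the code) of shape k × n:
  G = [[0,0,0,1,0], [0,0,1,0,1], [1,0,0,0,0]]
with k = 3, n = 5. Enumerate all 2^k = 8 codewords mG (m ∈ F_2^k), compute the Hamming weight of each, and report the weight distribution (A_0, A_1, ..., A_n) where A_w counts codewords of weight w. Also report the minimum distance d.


Weight distribution: A_0 = 1, A_1 = 2, A_2 = 2, A_3 = 2, A_4 = 1. Minimum distance d = 1.

Enumerate all 2^3 = 8 messages m ∈ F_2^3.
For each, compute codeword c = mG in F_2^5, then tally its weight.
  m = 000 → c = 00000, weight = 0.
  m = 100 → c = 00010, weight = 1.
  m = 010 → c = 00101, weight = 2.
  m = 110 → c = 00111, weight = 3.
  m = 001 → c = 10000, weight = 1.
  m = 101 → c = 10010, weight = 2.
  m = 011 → c = 10101, weight = 3.
  m = 111 → c = 10111, weight = 4.
Tally weights:
  weight 0: 1 codewords.
  weight 1: 2 codewords.
  weight 2: 2 codewords.
  weight 3: 2 codewords.
  weight 4: 1 codewords.
Minimum distance d = smallest w > 0 with A_w > 0 = 1.
Sanity: Σ A_w = 8 = 2^3 = 8 ✓.


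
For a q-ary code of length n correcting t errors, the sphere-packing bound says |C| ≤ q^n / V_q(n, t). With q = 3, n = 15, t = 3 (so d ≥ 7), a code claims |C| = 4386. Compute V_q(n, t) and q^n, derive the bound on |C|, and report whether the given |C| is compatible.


V_q(n, t) = 4091, q^n = 14348907, Hamming bound = 3507, |C| = 4386 > bound (violated).

Step 1: Compute V_q(n, t) = Σ_{j=0}^3 C(n, j) (q−1)^j.
  j = 0: C(15,0)·(2)^0 = 1·1 = 1.
  j = 1: C(15,1)·(2)^1 = 15·2 = 30.
  j = 2: C(15,2)·(2)^2 = 105·4 = 420.
  j = 3: C(15,3)·(2)^3 = 455·8 = 3640.
  V_q(n, t) = 1 + 30 + 420 + 3640 = 4091.
Step 2: q^n = 3^15 = 14348907.
Step 3: Hamming bound ⌊q^n / V_q(n,t)⌋ = ⌊14348907/4091⌋ = 3507.
Step 4: Compare |C| = 4386 to 3507: violated.
The claimed |C| lies above the Hamming bound, so no 3-ary code of length 15 with d ≥ 7 can have 4386 codewords.


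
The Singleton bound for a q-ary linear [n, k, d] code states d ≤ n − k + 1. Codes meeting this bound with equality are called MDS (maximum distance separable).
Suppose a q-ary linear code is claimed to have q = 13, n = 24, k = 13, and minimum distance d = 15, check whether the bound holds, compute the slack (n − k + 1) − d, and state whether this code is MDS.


Singleton RHS = n − k + 1 = 12, slack = -3, bound violated (no such code; not MDS).

Singleton bound: d ≤ n − k + 1.
Here n = 24, k = 13, so n − k + 1 = 12.
Given d = 15, check d ≤ 12: NO.
Slack = (n − k + 1) − d = -3.
The slack is negative: d = 15 exceeds n − k + 1 = 12 by 3, so the Singleton bound is violated and no linear [24, 13, 15]_13 code can exist. In particular it is not MDS (MDS requires d = n − k + 1 exactly).
Description: the claimed parameters are [24, 13, 15]_13; such a code would be impossible (violates the Singleton bound).


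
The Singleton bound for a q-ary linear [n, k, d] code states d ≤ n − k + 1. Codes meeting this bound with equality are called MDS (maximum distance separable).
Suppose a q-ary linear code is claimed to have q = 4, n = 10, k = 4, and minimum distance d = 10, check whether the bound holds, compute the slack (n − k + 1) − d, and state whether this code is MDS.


Singleton RHS = n − k + 1 = 7, slack = -3, bound violated (no such code; not MDS).

Singleton bound: d ≤ n − k + 1.
Here n = 10, k = 4, so n − k + 1 = 7.
Given d = 10, check d ≤ 7: NO.
Slack = (n − k + 1) − d = -3.
The slack is negative: d = 10 exceeds n − k + 1 = 7 by 3, so the Singleton bound is violated and no linear [10, 4, 10]_4 code can exist. In particular it is not MDS (MDS requires d = n − k + 1 exactly).
Description: the claimed parameters are [10, 4, 10]_4; such a code would be impossible (violates the Singleton bound).


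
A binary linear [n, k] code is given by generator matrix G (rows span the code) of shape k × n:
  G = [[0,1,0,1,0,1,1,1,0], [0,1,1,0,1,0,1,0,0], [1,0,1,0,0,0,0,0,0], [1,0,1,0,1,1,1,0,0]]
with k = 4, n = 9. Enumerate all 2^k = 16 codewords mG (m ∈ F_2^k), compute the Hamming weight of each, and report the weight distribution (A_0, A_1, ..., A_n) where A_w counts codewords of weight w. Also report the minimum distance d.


Weight distribution: A_0 = 1, A_2 = 1, A_3 = 3, A_4 = 5, A_5 = 4, A_6 = 1, A_7 = 1. Minimum distance d = 2.

Enumerate all 2^4 = 16 messages m ∈ F_2^4.
For each, compute codeword c = mG in F_2^9, then tally its weight.
  m = 0000 → c = 000000000, weight = 0.
  m = 1000 → c = 010101110, weight = 5.
  m = 0100 → c = 011010100, weight = 4.
  m = 1100 → c = 001111010, weight = 5.
  m = 0010 → c = 101000000, weight = 2.
  m = 1010 → c = 111101110, weight = 7.
  m = 0110 → c = 110010100, weight = 4.
  m = 1110 → c = 100111010, weight = 5.
  m = 0001 → c = 101011100, weight = 5.
  m = 1001 → c = 111110010, weight = 6.
  m = 0101 → c = 110001000, weight = 3.
  m = 1101 → c = 100100110, weight = 4.
  m = 0011 → c = 000011100, weight = 3.
  m = 1011 → c = 010110010, weight = 4.
  m = 0111 → c = 011001000, weight = 3.
  m = 1111 → c = 001100110, weight = 4.
Tally weights:
  weight 0: 1 codewords.
  weight 2: 1 codewords.
  weight 3: 3 codewords.
  weight 4: 5 codewords.
  weight 5: 4 codewords.
  weight 6: 1 codewords.
  weight 7: 1 codewords.
Minimum distance d = smallest w > 0 with A_w > 0 = 2.
Sanity: Σ A_w = 16 = 2^4 = 16 ✓.


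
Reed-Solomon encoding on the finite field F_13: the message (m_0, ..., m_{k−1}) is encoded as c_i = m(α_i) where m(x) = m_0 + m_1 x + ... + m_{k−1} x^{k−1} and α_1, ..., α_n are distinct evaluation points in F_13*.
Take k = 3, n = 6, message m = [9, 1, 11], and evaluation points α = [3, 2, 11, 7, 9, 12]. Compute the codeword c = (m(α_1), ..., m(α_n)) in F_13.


c = [7, 3, 12, 9, 12, 6]

Message polynomial: m(x) = 9 + 1·x + 11·x^2 (mod 13).
For each evaluation point α_i, compute m(α_i) mod 13:
  α_1 = 3: Horner steps 11 → 8 → 7, so m(3) = 7.
  α_2 = 2: Horner steps 11 → 10 → 3, so m(2) = 3.
  α_3 = 11: Horner steps 11 → 5 → 12, so m(11) = 12.
  α_4 = 7: Horner steps 11 → 0 → 9, so m(7) = 9.
  α_5 = 9: Horner steps 11 → 9 → 12, so m(9) = 12.
  α_6 = 12: Horner steps 11 → 3 → 6, so m(12) = 6.
Codeword c = [7, 3, 12, 9, 12, 6] ∈ F_13^6.


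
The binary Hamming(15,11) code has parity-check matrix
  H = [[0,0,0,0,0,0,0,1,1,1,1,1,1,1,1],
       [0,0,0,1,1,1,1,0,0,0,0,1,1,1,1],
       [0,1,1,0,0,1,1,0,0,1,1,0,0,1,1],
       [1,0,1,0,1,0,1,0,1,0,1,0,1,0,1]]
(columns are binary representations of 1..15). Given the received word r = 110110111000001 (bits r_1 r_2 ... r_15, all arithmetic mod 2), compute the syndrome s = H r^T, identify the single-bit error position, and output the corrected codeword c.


s = (1, 0, 1, 1)^T, error position = 11, corrected codeword c = 110110111010001

Compute s = H r^T mod 2 one row at a time:
  s_1 = 1 + 1 + 0 + 0 + 0 + 0 + 0 + 1 = 3 ≡ 1 (mod 2).
  s_2 = 1 + 1 + 0 + 1 + 0 + 0 + 0 + 1 = 4 ≡ 0 (mod 2).
  s_3 = 1 + 0 + 0 + 1 + 0 + 0 + 0 + 1 = 3 ≡ 1 (mod 2).
  s_4 = 1 + 0 + 1 + 1 + 1 + 0 + 0 + 1 = 5 ≡ 1 (mod 2).
s = (1, 0, 1, 1)^T — this equals column 11 of H (binary 1011), so error is at position 11.
Correct: flip bit 11 of r = 110110111000001 to get c = 110110111010001.


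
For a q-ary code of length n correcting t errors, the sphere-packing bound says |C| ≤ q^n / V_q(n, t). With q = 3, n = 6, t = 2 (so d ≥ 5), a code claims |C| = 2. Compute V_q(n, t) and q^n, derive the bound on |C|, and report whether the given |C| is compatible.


V_q(n, t) = 73, q^n = 729, Hamming bound = 9, |C| = 2 ≤ bound (satisfied).

Step 1: Compute V_q(n, t) = Σ_{j=0}^2 C(n, j) (q−1)^j.
  j = 0: C(6,0)·(2)^0 = 1·1 = 1.
  j = 1: C(6,1)·(2)^1 = 6·2 = 12.
  j = 2: C(6,2)·(2)^2 = 15·4 = 60.
  V_q(n, t) = 1 + 12 + 60 = 73.
Step 2: q^n = 3^6 = 729.
Step 3: Hamming bound ⌊q^n / V_q(n,t)⌋ = ⌊729/73⌋ = 9.
Step 4: Compare |C| = 2 to 9: satisfied.
The claimed |C| lies below the Hamming bound.


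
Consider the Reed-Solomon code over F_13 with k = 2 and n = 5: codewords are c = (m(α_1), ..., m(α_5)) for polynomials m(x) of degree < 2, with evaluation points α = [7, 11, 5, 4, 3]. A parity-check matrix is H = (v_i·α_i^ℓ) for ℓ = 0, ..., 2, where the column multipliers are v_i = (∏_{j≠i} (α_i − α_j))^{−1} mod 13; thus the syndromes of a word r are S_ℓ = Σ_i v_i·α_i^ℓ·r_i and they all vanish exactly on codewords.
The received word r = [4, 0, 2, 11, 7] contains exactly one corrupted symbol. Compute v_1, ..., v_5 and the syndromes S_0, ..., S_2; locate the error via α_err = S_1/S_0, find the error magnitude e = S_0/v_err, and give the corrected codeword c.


S = (9, 11, 12), error at position 1, error magnitude e = 7, c = [10, 0, 2, 11, 7].

Step 1: column multipliers v_i = (∏_{j≠i}(α_i − α_j))^{−1} mod 13.
  i = 1 (α = 7): (7−11)(7−5)(7−4)(7−3) = (−4)·2·3·4 = −96 ≡ 8, so v_1 = 8^{−1} = 5 (mod 13).
  i = 2 (α = 11): (11−7)(11−5)(11−4)(11−3) = 4·6·7·8 = 1344 ≡ 5, so v_2 = 5^{−1} = 8 (mod 13).
  i = 3 (α = 5): (5−7)(5−11)(5−4)(5−3) = (−2)·(−6)·1·2 = 24 ≡ 11, so v_3 = 11^{−1} = 6 (mod 13).
  i = 4 (α = 4): (4−7)(4−11)(4−5)(4−3) = (−3)·(−7)·(−1)·1 = −21 ≡ 5, so v_4 = 5^{−1} = 8 (mod 13).
  i = 5 (α = 3): (3−7)(3−11)(3−5)(3−4) = (−4)·(−8)·(−2)·(−1) = 64 ≡ 12, so v_5 = 12^{−1} = 12 (mod 13).
  v = [5, 8, 6, 8, 12].
Step 2: syndromes of r = [4, 0, 2, 11, 7] (all sums mod 13).
  S_0 = Σ v_i r_i = 5·4 + 8·0 + 6·2 + 8·11 + 12·7 = 204 ≡ 9.
  S_1 = Σ v_i α_i r_i = 5·7·4 + 8·11·0 + 6·5·2 + 8·4·11 + 12·3·7 = 804 ≡ 11.
  α_i^2 mod 13 = [10, 4, 12, 3, 9].
  S_2 = Σ v_i α_i^2 r_i = 5·10·4 + 8·4·0 + 6·12·2 + 8·3·11 + 12·9·7 = 1364 ≡ 12.
  S = (9, 11, 12) ≠ 0, so r is not a codeword (an error is present).
Step 3: locate the error. For a single error e at position i, S_ℓ = v_i·e·α_i^ℓ, so α_err = S_1/S_0.
  S_0^{−1} = 9^{−1} = 3 (mod 13), so α_err = 11·3 = 33 ≡ 7 = α_1. Error position i = 1.
  Consistency check: S_2/S_1 = 12·6 = 72 ≡ 7 = α_err ✓ (single-error assumption holds).
Step 4: error magnitude e = S_0/v_1 = S_0·∏_{j≠1}(α_1 − α_j) = 9·8 = 72 ≡ 7 (mod 13).
Step 5: correct position 1: c_1 = r_1 − e = 4 − 7 ≡ 10 (mod 13). Hence c = [10, 0, 2, 11, 7].
  Check: interpolating c through the α_i gives m(x) = 8 + 4·x (degree < 2) with m(α_i) = c_i for every i, so c is indeed a codeword.


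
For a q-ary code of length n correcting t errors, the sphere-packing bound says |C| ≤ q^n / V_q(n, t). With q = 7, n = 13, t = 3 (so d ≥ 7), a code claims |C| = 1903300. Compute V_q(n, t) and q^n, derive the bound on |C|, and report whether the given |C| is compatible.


V_q(n, t) = 64663, q^n = 96889010407, Hamming bound = 1498368, |C| = 1903300 > bound (violated).

Step 1: Compute V_q(n, t) = Σ_{j=0}^3 C(n, j) (q−1)^j.
  j = 0: C(13,0)·(6)^0 = 1·1 = 1.
  j = 1: C(13,1)·(6)^1 = 13·6 = 78.
  j = 2: C(13,2)·(6)^2 = 78·36 = 2808.
  j = 3: C(13,3)·(6)^3 = 286·216 = 61776.
  V_q(n, t) = 1 + 78 + 2808 + 61776 = 64663.
Step 2: q^n = 7^13 = 96889010407.
Step 3: Hamming bound ⌊q^n / V_q(n,t)⌋ = ⌊96889010407/64663⌋ = 1498368.
Step 4: Compare |C| = 1903300 to 1498368: violated.
The claimed |C| lies above the Hamming bound, so no 7-ary code of length 13 with d ≥ 7 can have 1903300 codewords.


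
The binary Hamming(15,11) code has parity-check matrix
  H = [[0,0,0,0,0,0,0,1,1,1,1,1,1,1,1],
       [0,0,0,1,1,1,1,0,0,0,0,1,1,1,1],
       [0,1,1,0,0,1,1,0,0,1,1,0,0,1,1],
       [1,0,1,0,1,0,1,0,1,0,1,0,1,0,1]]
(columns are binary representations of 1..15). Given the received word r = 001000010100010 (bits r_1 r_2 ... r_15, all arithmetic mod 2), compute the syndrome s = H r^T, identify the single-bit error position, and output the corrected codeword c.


s = (1, 1, 1, 1)^T, error position = 15, corrected codeword c = 001000010100011

Compute s = H r^T mod 2 one row at a time:
  s_1 = 1 + 0 + 1 + 0 + 0 + 0 + 1 + 0 = 3 ≡ 1 (mod 2).
  s_2 = 0 + 0 + 0 + 0 + 0 + 0 + 1 + 0 = 1 ≡ 1 (mod 2).
  s_3 = 0 + 1 + 0 + 0 + 1 + 0 + 1 + 0 = 3 ≡ 1 (mod 2).
  s_4 = 0 + 1 + 0 + 0 + 0 + 0 + 0 + 0 = 1 ≡ 1 (mod 2).
s = (1, 1, 1, 1)^T — this equals column 15 of H (binary 1111), so error is at position 15.
Correct: flip bit 15 of r = 001000010100010 to get c = 001000010100011.


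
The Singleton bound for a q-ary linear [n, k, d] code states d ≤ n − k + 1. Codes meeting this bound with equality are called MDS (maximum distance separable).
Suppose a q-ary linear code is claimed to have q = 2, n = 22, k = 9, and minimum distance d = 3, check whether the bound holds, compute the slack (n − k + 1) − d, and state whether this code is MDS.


Singleton RHS = n − k + 1 = 14, slack = 11, bound satisfied, not MDS.

Singleton bound: d ≤ n − k + 1.
Here n = 22, k = 9, so n − k + 1 = 14.
Given d = 3, check d ≤ 14: YES.
Slack = (n − k + 1) − d = 11.
The code is NOT MDS (slack = 11 > 0).
Description: the claimed parameters are [22, 9, 3]_2; such a code would be non-MDS.


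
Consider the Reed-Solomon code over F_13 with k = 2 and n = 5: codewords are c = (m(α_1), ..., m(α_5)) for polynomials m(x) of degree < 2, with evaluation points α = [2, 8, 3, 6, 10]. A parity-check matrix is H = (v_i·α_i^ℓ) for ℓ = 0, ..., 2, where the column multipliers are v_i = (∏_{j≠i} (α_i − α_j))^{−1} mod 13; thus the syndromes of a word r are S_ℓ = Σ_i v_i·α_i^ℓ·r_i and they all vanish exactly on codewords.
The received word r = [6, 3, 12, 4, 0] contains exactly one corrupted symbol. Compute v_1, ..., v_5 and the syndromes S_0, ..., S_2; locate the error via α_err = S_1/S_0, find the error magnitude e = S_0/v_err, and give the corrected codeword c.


S = (4, 1, 10), error at position 5, error magnitude e = 11, c = [6, 3, 12, 4, 2].

Step 1: column multipliers v_i = (∏_{j≠i}(α_i − α_j))^{−1} mod 13.
  i = 1 (α = 2): (2−8)(2−3)(2−6)(2−10) = (−6)·(−1)·(−4)·(−8) = 192 ≡ 10, so v_1 = 10^{−1} = 4 (mod 13).
  i = 2 (α = 8): (8−2)(8−3)(8−6)(8−10) = 6·5·2·(−2) = −120 ≡ 10, so v_2 = 10^{−1} = 4 (mod 13).
  i = 3 (α = 3): (3−2)(3−8)(3−6)(3−10) = 1·(−5)·(−3)·(−7) = −105 ≡ 12, so v_3 = 12^{−1} = 12 (mod 13).
  i = 4 (α = 6): (6−2)(6−8)(6−3)(6−10) = 4·(−2)·3·(−4) = 96 ≡ 5, so v_4 = 5^{−1} = 8 (mod 13).
  i = 5 (α = 10): (10−2)(10−8)(10−3)(10−6) = 8·2·7·4 = 448 ≡ 6, so v_5 = 6^{−1} = 11 (mod 13).
  v = [4, 4, 12, 8, 11].
Step 2: syndromes of r = [6, 3, 12, 4, 0] (all sums mod 13).
  S_0 = Σ v_i r_i = 4·6 + 4·3 + 12·12 + 8·4 + 11·0 = 212 ≡ 4.
  S_1 = Σ v_i α_i r_i = 4·2·6 + 4·8·3 + 12·3·12 + 8·6·4 + 11·10·0 = 768 ≡ 1.
  α_i^2 mod 13 = [4, 12, 9, 10, 9].
  S_2 = Σ v_i α_i^2 r_i = 4·4·6 + 4·12·3 + 12·9·12 + 8·10·4 + 11·9·0 = 1856 ≡ 10.
  S = (4, 1, 10) ≠ 0, so r is not a codeword (an error is present).
Step 3: locate the error. For a single error e at position i, S_ℓ = v_i·e·α_i^ℓ, so α_err = S_1/S_0.
  S_0^{−1} = 4^{−1} = 10 (mod 13), so α_err = 1·10 = 10 ≡ 10 = α_5. Error position i = 5.
  Consistency check: S_2/S_1 = 10·1 = 10 ≡ 10 = α_err ✓ (single-error assumption holds).
Step 4: error magnitude e = S_0/v_5 = S_0·∏_{j≠5}(α_5 − α_j) = 4·6 = 24 ≡ 11 (mod 13).
Step 5: correct position 5: c_5 = r_5 − e = 0 − 11 ≡ 2 (mod 13). Hence c = [6, 3, 12, 4, 2].
  Check: interpolating c through the α_i gives m(x) = 7 + 6·x (degree < 2) with m(α_i) = c_i for every i, so c is indeed a codeword.


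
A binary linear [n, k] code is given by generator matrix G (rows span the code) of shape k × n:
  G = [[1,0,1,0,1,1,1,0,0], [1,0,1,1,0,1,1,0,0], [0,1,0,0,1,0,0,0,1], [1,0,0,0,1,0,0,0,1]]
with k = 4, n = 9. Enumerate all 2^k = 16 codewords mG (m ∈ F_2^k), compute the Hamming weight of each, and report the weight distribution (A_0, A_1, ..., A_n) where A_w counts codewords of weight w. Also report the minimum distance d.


Weight distribution: A_0 = 1, A_2 = 2, A_3 = 4, A_4 = 2, A_5 = 4, A_6 = 2, A_8 = 1. Minimum distance d = 2.

Enumerate all 2^4 = 16 messages m ∈ F_2^4.
For each, compute codeword c = mG in F_2^9, then tally its weight.
  m = 0000 → c = 000000000, weight = 0.
  m = 1000 → c = 101011100, weight = 5.
  m = 0100 → c = 101101100, weight = 5.
  m = 1100 → c = 000110000, weight = 2.
  m = 0010 → c = 010010001, weight = 3.
  m = 1010 → c = 111001101, weight = 6.
  m = 0110 → c = 111111101, weight = 8.
  m = 1110 → c = 010100001, weight = 3.
  m = 0001 → c = 100010001, weight = 3.
  m = 1001 → c = 001001101, weight = 4.
  m = 0101 → c = 001111101, weight = 6.
  m = 1101 → c = 100100001, weight = 3.
  m = 0011 → c = 110000000, weight = 2.
  m = 1011 → c = 011011100, weight = 5.
  m = 0111 → c = 011101100, weight = 5.
  m = 1111 → c = 110110000, weight = 4.
Tally weights:
  weight 0: 1 codewords.
  weight 2: 2 codewords.
  weight 3: 4 codewords.
  weight 4: 2 codewords.
  weight 5: 4 codewords.
  weight 6: 2 codewords.
  weight 8: 1 codewords.
Minimum distance d = smallest w > 0 with A_w > 0 = 2.
Sanity: Σ A_w = 16 = 2^4 = 16 ✓.


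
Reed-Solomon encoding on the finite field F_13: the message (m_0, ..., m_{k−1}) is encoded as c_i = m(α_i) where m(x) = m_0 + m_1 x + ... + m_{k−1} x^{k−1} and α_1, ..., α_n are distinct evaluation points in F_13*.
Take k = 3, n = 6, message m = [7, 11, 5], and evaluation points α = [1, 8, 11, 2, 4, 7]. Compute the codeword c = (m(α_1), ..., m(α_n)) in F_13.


c = [10, 12, 5, 10, 1, 4]

Message polynomial: m(x) = 7 + 11·x + 5·x^2 (mod 13).
For each evaluation point α_i, compute m(α_i) mod 13:
  α_1 = 1: Horner steps 5 → 3 → 10, so m(1) = 10.
  α_2 = 8: Horner steps 5 → 12 → 12, so m(8) = 12.
  α_3 = 11: Horner steps 5 → 1 → 5, so m(11) = 5.
  α_4 = 2: Horner steps 5 → 8 → 10, so m(2) = 10.
  α_5 = 4: Horner steps 5 → 5 → 1, so m(4) = 1.
  α_6 = 7: Horner steps 5 → 7 → 4, so m(7) = 4.
Codeword c = [10, 12, 5, 10, 1, 4] ∈ F_13^6.


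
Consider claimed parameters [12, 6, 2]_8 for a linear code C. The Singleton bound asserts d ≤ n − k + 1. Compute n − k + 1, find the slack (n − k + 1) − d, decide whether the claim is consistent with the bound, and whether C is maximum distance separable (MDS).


Singleton RHS = n − k + 1 = 7, slack = 5, bound satisfied, not MDS.

Singleton bound: d ≤ n − k + 1.
Here n = 12, k = 6, so n − k + 1 = 7.
Given d = 2, check d ≤ 7: YES.
Slack = (n − k + 1) − d = 5.
The code is NOT MDS (slack = 5 > 0).
Description: the claimed parameters are [12, 6, 2]_8; such a code would be non-MDS.


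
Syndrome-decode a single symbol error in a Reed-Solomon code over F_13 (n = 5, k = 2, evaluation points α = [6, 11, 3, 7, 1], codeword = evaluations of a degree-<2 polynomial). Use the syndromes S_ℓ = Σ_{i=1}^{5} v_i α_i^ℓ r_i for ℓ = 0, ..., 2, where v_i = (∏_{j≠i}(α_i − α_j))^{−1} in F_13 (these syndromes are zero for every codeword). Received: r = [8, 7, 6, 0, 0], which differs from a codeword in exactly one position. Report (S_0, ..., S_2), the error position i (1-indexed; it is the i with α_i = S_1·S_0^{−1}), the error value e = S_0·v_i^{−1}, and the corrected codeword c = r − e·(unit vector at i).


S = (2, 2, 2), error at position 5, error magnitude e = 4, c = [8, 7, 6, 0, 9].

Step 1: column multipliers v_i = (∏_{j≠i}(α_i − α_j))^{−1} mod 13.
  i = 1 (α = 6): (6−11)(6−3)(6−7)(6−1) = (−5)·3·(−1)·5 = 75 ≡ 10, so v_1 = 10^{−1} = 4 (mod 13).
  i = 2 (α = 11): (11−6)(11−3)(11−7)(11−1) = 5·8·4·10 = 1600 ≡ 1, so v_2 = 1^{−1} = 1 (mod 13).
  i = 3 (α = 3): (3−6)(3−11)(3−7)(3−1) = (−3)·(−8)·(−4)·2 = −192 ≡ 3, so v_3 = 3^{−1} = 9 (mod 13).
  i = 4 (α = 7): (7−6)(7−11)(7−3)(7−1) = 1·(−4)·4·6 = −96 ≡ 8, so v_4 = 8^{−1} = 5 (mod 13).
  i = 5 (α = 1): (1−6)(1−11)(1−3)(1−7) = (−5)·(−10)·(−2)·(−6) = 600 ≡ 2, so v_5 = 2^{−1} = 7 (mod 13).
  v = [4, 1, 9, 5, 7].
Step 2: syndromes of r = [8, 7, 6, 0, 0] (all sums mod 13).
  S_0 = Σ v_i r_i = 4·8 + 1·7 + 9·6 + 5·0 + 7·0 = 93 ≡ 2.
  S_1 = Σ v_i α_i r_i = 4·6·8 + 1·11·7 + 9·3·6 + 5·7·0 + 7·1·0 = 431 ≡ 2.
  α_i^2 mod 13 = [10, 4, 9, 10, 1].
  S_2 = Σ v_i α_i^2 r_i = 4·10·8 + 1·4·7 + 9·9·6 + 5·10·0 + 7·1·0 = 834 ≡ 2.
  S = (2, 2, 2) ≠ 0, so r is not a codeword (an error is present).
Step 3: locate the error. For a single error e at position i, S_ℓ = v_i·e·α_i^ℓ, so α_err = S_1/S_0.
  S_0^{−1} = 2^{−1} = 7 (mod 13), so α_err = 2·7 = 14 ≡ 1 = α_5. Error position i = 5.
  Consistency check: S_2/S_1 = 2·7 = 14 ≡ 1 = α_err ✓ (single-error assumption holds).
Step 4: error magnitude e = S_0/v_5 = S_0·∏_{j≠5}(α_5 − α_j) = 2·2 = 4 ≡ 4 (mod 13).
Step 5: correct position 5: c_5 = r_5 − e = 0 − 4 ≡ 9 (mod 13). Hence c = [8, 7, 6, 0, 9].
  Check: interpolating c through the α_i gives m(x) = 4 + 5·x (degree < 2) with m(α_i) = c_i for every i, so c is indeed a codeword.


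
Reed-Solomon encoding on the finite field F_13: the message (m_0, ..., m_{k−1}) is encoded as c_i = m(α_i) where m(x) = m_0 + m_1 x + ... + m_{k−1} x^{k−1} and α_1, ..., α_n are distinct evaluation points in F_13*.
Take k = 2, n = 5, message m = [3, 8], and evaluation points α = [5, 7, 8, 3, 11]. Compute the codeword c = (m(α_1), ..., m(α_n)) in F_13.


c = [4, 7, 2, 1, 0]

Message polynomial: m(x) = 3 + 8·x (mod 13).
For each evaluation point α_i, compute m(α_i) mod 13:
  α_1 = 5: Horner steps 8 → 4, so m(5) = 4.
  α_2 = 7: Horner steps 8 → 7, so m(7) = 7.
  α_3 = 8: Horner steps 8 → 2, so m(8) = 2.
  α_4 = 3: Horner steps 8 → 1, so m(3) = 1.
  α_5 = 11: Horner steps 8 → 0, so m(11) = 0.
Codeword c = [4, 7, 2, 1, 0] ∈ F_13^5.


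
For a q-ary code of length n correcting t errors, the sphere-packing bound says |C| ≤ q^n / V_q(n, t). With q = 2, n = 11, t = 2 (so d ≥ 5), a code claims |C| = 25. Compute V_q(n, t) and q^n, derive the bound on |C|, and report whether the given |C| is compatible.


V_q(n, t) = 67, q^n = 2048, Hamming bound = 30, |C| = 25 ≤ bound (satisfied).

Step 1: Compute V_q(n, t) = Σ_{j=0}^2 C(n, j) (q−1)^j.
  j = 0: C(11,0)·(1)^0 = 1·1 = 1.
  j = 1: C(11,1)·(1)^1 = 11·1 = 11.
  j = 2: C(11,2)·(1)^2 = 55·1 = 55.
  V_q(n, t) = 1 + 11 + 55 = 67.
Step 2: q^n = 2^11 = 2048.
Step 3: Hamming bound ⌊q^n / V_q(n,t)⌋ = ⌊2048/67⌋ = 30.
Step 4: Compare |C| = 25 to 30: satisfied.
The claimed |C| lies below the Hamming bound.


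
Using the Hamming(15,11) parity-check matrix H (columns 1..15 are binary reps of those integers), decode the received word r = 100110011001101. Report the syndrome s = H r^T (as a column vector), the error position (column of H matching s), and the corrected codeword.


s = (1, 1, 1, 1)^T, error position = 15, corrected codeword c = 100110011001100

Compute s = H r^T mod 2 one row at a time:
  s_1 = 1 + 1 + 0 + 0 + 1 + 1 + 0 + 1 = 5 ≡ 1 (mod 2).
  s_2 = 1 + 1 + 0 + 0 + 1 + 1 + 0 + 1 = 5 ≡ 1 (mod 2).
  s_3 = 0 + 0 + 0 + 0 + 0 + 0 + 0 + 1 = 1 ≡ 1 (mod 2).
  s_4 = 1 + 0 + 1 + 0 + 1 + 0 + 1 + 1 = 5 ≡ 1 (mod 2).
s = (1, 1, 1, 1)^T — this equals column 15 of H (binary 1111), so error is at position 15.
Correct: flip bit 15 of r = 100110011001101 to get c = 100110011001100.


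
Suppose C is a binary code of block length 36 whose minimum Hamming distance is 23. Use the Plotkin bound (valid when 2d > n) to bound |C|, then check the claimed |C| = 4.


Plotkin bound M ≤ 4; given |C| = 4 ≤ bound (satisfied).

Check applicability: 2d = 46, n = 36.
2d − n = 10 > 0, so Plotkin applies.
Compute d/(2d−n) = 23/10 ≈ 2.3000.
⌊d/(2d−n)⌋ = 2.
Plotkin bound: M ≤ 2·2 = 4.
Given |C| = 4, check: satisfied.
This |C| is at the Plotkin bound.


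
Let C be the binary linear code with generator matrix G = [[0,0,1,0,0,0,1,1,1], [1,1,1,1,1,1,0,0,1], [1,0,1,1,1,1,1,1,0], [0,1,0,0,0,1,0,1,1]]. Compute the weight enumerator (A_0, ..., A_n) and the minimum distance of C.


Weight distribution: A_0 = 1, A_2 = 2, A_4 = 5, A_5 = 4, A_7 = 4. Minimum distance d = 2.

Enumerate all 2^4 = 16 messages m ∈ F_2^4.
For each, compute codeword c = mG in F_2^9, then tally its weight.
  m = 0000 → c = 000000000, weight = 0.
  m = 1000 → c = 001000111, weight = 4.
  m = 0100 → c = 111111001, weight = 7.
  m = 1100 → c = 110111110, weight = 7.
  m = 0010 → c = 101111110, weight = 7.
  m = 1010 → c = 100111001, weight = 5.
  m = 0110 → c = 010000111, weight = 4.
  m = 1110 → c = 011000000, weight = 2.
  m = 0001 → c = 010001011, weight = 4.
  m = 1001 → c = 011001100, weight = 4.
  m = 0101 → c = 101110010, weight = 5.
  m = 1101 → c = 100110101, weight = 5.
  m = 0011 → c = 111110101, weight = 7.
  m = 1011 → c = 110110010, weight = 5.
  m = 0111 → c = 000001100, weight = 2.
  m = 1111 → c = 001001011, weight = 4.
Tally weights:
  weight 0: 1 codewords.
  weight 2: 2 codewords.
  weight 4: 5 codewords.
  weight 5: 4 codewords.
  weight 7: 4 codewords.
Minimum distance d = smallest w > 0 with A_w > 0 = 2.
Sanity: Σ A_w = 16 = 2^4 = 16 ✓.


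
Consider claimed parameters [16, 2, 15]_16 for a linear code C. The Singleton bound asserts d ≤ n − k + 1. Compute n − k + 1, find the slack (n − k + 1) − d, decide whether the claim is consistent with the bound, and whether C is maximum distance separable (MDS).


Singleton RHS = n − k + 1 = 15, slack = 0, bound satisfied, MDS.

Singleton bound: d ≤ n − k + 1.
Here n = 16, k = 2, so n − k + 1 = 15.
Given d = 15, check d ≤ 15: YES.
Slack = (n − k + 1) − d = 0.
The code is MDS (slack = 0).
Description: the claimed parameters are [16, 2, 15]_16; such a code would be MDS (meets Singleton bound).


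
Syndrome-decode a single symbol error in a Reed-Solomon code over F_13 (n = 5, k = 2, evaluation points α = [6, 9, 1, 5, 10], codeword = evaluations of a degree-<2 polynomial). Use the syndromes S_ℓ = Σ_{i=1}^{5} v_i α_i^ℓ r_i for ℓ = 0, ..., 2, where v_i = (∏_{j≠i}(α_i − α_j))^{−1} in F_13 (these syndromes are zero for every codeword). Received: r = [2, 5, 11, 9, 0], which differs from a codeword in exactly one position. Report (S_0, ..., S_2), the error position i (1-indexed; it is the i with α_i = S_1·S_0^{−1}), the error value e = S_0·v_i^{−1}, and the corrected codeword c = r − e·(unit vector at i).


S = (3, 1, 9), error at position 2, error magnitude e = 11, c = [2, 7, 11, 9, 0].

Step 1: column multipliers v_i = (∏_{j≠i}(α_i − α_j))^{−1} mod 13.
  i = 1 (α = 6): (6−9)(6−1)(6−5)(6−10) = (−3)·5·1·(−4) = 60 ≡ 8, so v_1 = 8^{−1} = 5 (mod 13).
  i = 2 (α = 9): (9−6)(9−1)(9−5)(9−10) = 3·8·4·(−1) = −96 ≡ 8, so v_2 = 8^{−1} = 5 (mod 13).
  i = 3 (α = 1): (1−6)(1−9)(1−5)(1−10) = (−5)·(−8)·(−4)·(−9) = 1440 ≡ 10, so v_3 = 10^{−1} = 4 (mod 13).
  i = 4 (α = 5): (5−6)(5−9)(5−1)(5−10) = (−1)·(−4)·4·(−5) = −80 ≡ 11, so v_4 = 11^{−1} = 6 (mod 13).
  i = 5 (α = 10): (10−6)(10−9)(10−1)(10−5) = 4·1·9·5 = 180 ≡ 11, so v_5 = 11^{−1} = 6 (mod 13).
  v = [5, 5, 4, 6, 6].
Step 2: syndromes of r = [2, 5, 11, 9, 0] (all sums mod 13).
  S_0 = Σ v_i r_i = 5·2 + 5·5 + 4·11 + 6·9 + 6·0 = 133 ≡ 3.
  S_1 = Σ v_i α_i r_i = 5·6·2 + 5·9·5 + 4·1·11 + 6·5·9 + 6·10·0 = 599 ≡ 1.
  α_i^2 mod 13 = [10, 3, 1, 12, 9].
  S_2 = Σ v_i α_i^2 r_i = 5·10·2 + 5·3·5 + 4·1·11 + 6·12·9 + 6·9·0 = 867 ≡ 9.
  S = (3, 1, 9) ≠ 0, so r is not a codeword (an error is present).
Step 3: locate the error. For a single error e at position i, S_ℓ = v_i·e·α_i^ℓ, so α_err = S_1/S_0.
  S_0^{−1} = 3^{−1} = 9 (mod 13), so α_err = 1·9 = 9 ≡ 9 = α_2. Error position i = 2.
  Consistency check: S_2/S_1 = 9·1 = 9 ≡ 9 = α_err ✓ (single-error assumption holds).
Step 4: error magnitude e = S_0/v_2 = S_0·∏_{j≠2}(α_2 − α_j) = 3·8 = 24 ≡ 11 (mod 13).
Step 5: correct position 2: c_2 = r_2 − e = 5 − 11 ≡ 7 (mod 13). Hence c = [2, 7, 11, 9, 0].
  Check: interpolating c through the α_i gives m(x) = 5 + 6·x (degree < 2) with m(α_i) = c_i for every i, so c is indeed a codeword.


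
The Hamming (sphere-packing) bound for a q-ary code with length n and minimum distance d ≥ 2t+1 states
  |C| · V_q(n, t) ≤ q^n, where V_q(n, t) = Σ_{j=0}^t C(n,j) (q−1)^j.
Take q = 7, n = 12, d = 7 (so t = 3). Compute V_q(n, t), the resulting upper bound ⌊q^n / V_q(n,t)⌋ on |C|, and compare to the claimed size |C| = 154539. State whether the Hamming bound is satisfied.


V_q(n, t) = 49969, q^n = 13841287201, Hamming bound = 276997, |C| = 154539 ≤ bound (satisfied).

Step 1: Compute V_q(n, t) = Σ_{j=0}^3 C(n, j) (q−1)^j.
  j = 0: C(12,0)·(6)^0 = 1·1 = 1.
  j = 1: C(12,1)·(6)^1 = 12·6 = 72.
  j = 2: C(12,2)·(6)^2 = 66·36 = 2376.
  j = 3: C(12,3)·(6)^3 = 220·216 = 47520.
  V_q(n, t) = 1 + 72 + 2376 + 47520 = 49969.
Step 2: q^n = 7^12 = 13841287201.
Step 3: Hamming bound ⌊q^n / V_q(n,t)⌋ = ⌊13841287201/49969⌋ = 276997.
Step 4: Compare |C| = 154539 to 276997: satisfied.
The claimed |C| lies below the Hamming bound.


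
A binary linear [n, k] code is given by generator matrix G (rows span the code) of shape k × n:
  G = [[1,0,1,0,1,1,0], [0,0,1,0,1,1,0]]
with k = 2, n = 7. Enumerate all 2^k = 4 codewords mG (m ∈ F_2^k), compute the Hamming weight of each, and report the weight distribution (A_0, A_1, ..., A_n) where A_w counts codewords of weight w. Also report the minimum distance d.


Weight distribution: A_0 = 1, A_1 = 1, A_3 = 1, A_4 = 1. Minimum distance d = 1.

Enumerate all 2^2 = 4 messages m ∈ F_2^2.
For each, compute codeword c = mG in F_2^7, then tally its weight.
  m = 00 → c = 0000000, weight = 0.
  m = 10 → c = 1010110, weight = 4.
  m = 01 → c = 0010110, weight = 3.
  m = 11 → c = 1000000, weight = 1.
Tally weights:
  weight 0: 1 codewords.
  weight 1: 1 codewords.
  weight 3: 1 codewords.
  weight 4: 1 codewords.
Minimum distance d = smallest w > 0 with A_w > 0 = 1.
Sanity: Σ A_w = 4 = 2^2 = 4 ✓.


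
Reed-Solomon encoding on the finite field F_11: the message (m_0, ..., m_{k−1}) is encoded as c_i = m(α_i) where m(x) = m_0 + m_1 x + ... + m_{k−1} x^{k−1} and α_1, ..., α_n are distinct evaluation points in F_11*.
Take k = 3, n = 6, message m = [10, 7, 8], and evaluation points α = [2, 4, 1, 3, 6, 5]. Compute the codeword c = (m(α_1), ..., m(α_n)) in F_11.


c = [1, 1, 3, 4, 10, 3]

Message polynomial: m(x) = 10 + 7·x + 8·x^2 (mod 11).
For each evaluation point α_i, compute m(α_i) mod 11:
  α_1 = 2: Horner steps 8 → 1 → 1, so m(2) = 1.
  α_2 = 4: Horner steps 8 → 6 → 1, so m(4) = 1.
  α_3 = 1: Horner steps 8 → 4 → 3, so m(1) = 3.
  α_4 = 3: Horner steps 8 → 9 → 4, so m(3) = 4.
  α_5 = 6: Horner steps 8 → 0 → 10, so m(6) = 10.
  α_6 = 5: Horner steps 8 → 3 → 3, so m(5) = 3.
Codeword c = [1, 1, 3, 4, 10, 3] ∈ F_11^6.


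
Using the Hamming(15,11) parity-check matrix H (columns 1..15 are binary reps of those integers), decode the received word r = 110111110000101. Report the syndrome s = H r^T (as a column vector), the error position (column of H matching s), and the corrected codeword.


s = (1, 0, 0, 1)^T, error position = 9, corrected codeword c = 110111111000101

Compute s = H r^T mod 2 one row at a time:
  s_1 = 1 + 0 + 0 + 0 + 0 + 1 + 0 + 1 = 3 ≡ 1 (mod 2).
  s_2 = 1 + 1 + 1 + 1 + 0 + 1 + 0 + 1 = 6 ≡ 0 (mod 2).
  s_3 = 1 + 0 + 1 + 1 + 0 + 0 + 0 + 1 = 4 ≡ 0 (mod 2).
  s_4 = 1 + 0 + 1 + 1 + 0 + 0 + 1 + 1 = 5 ≡ 1 (mod 2).
s = (1, 0, 0, 1)^T — this equals column 9 of H (binary 1001), so error is at position 9.
Correct: flip bit 9 of r = 110111110000101 to get c = 110111111000101.


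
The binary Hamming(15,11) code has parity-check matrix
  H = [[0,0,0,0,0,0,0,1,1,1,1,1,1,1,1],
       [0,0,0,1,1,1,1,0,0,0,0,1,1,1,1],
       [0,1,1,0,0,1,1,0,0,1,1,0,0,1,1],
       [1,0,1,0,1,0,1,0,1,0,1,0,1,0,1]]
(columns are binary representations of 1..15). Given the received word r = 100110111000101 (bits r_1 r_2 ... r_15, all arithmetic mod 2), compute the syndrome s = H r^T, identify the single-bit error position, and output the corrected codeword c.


s = (0, 1, 0, 0)^T, error position = 4, corrected codeword c = 100010111000101

Compute s = H r^T mod 2 one row at a time:
  s_1 = 1 + 1 + 0 + 0 + 0 + 1 + 0 + 1 = 4 ≡ 0 (mod 2).
  s_2 = 1 + 1 + 0 + 1 + 0 + 1 + 0 + 1 = 5 ≡ 1 (mod 2).
  s_3 = 0 + 0 + 0 + 1 + 0 + 0 + 0 + 1 = 2 ≡ 0 (mod 2).
  s_4 = 1 + 0 + 1 + 1 + 1 + 0 + 1 + 1 = 6 ≡ 0 (mod 2).
s = (0, 1, 0, 0)^T — this equals column 4 of H (binary 0100), so error is at position 4.
Correct: flip bit 4 of r = 100110111000101 to get c = 100010111000101.


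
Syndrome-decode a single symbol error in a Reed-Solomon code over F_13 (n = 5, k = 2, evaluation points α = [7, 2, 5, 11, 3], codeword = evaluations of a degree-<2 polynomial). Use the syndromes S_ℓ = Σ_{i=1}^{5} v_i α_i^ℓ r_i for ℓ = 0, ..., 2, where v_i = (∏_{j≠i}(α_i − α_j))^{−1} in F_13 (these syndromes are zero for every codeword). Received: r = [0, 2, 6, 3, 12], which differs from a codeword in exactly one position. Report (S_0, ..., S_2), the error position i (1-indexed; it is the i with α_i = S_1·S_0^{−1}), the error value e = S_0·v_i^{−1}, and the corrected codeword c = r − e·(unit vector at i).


S = (11, 4, 5), error at position 4, error magnitude e = 2, c = [0, 2, 6, 1, 12].

Step 1: column multipliers v_i = (∏_{j≠i}(α_i − α_j))^{−1} mod 13.
  i = 1 (α = 7): (7−2)(7−5)(7−11)(7−3) = 5·2·(−4)·4 = −160 ≡ 9, so v_1 = 9^{−1} = 3 (mod 13).
  i = 2 (α = 2): (2−7)(2−5)(2−11)(2−3) = (−5)·(−3)·(−9)·(−1) = 135 ≡ 5, so v_2 = 5^{−1} = 8 (mod 13).
  i = 3 (α = 5): (5−7)(5−2)(5−11)(5−3) = (−2)·3·(−6)·2 = 72 ≡ 7, so v_3 = 7^{−1} = 2 (mod 13).
  i = 4 (α = 11): (11−7)(11−2)(11−5)(11−3) = 4·9·6·8 = 1728 ≡ 12, so v_4 = 12^{−1} = 12 (mod 13).
  i = 5 (α = 3): (3−7)(3−2)(3−5)(3−11) = (−4)·1·(−2)·(−8) = −64 ≡ 1, so v_5 = 1^{−1} = 1 (mod 13).
  v = [3, 8, 2, 12, 1].
Step 2: syndromes of r = [0, 2, 6, 3, 12] (all sums mod 13).
  S_0 = Σ v_i r_i = 3·0 + 8·2 + 2·6 + 12·3 + 1·12 = 76 ≡ 11.
  S_1 = Σ v_i α_i r_i = 3·7·0 + 8·2·2 + 2·5·6 + 12·11·3 + 1·3·12 = 524 ≡ 4.
  α_i^2 mod 13 = [10, 4, 12, 4, 9].
  S_2 = Σ v_i α_i^2 r_i = 3·10·0 + 8·4·2 + 2·12·6 + 12·4·3 + 1·9·12 = 460 ≡ 5.
  S = (11, 4, 5) ≠ 0, so r is not a codeword (an error is present).
Step 3: locate the error. For a single error e at position i, S_ℓ = v_i·e·α_i^ℓ, so α_err = S_1/S_0.
  S_0^{−1} = 11^{−1} = 6 (mod 13), so α_err = 4·6 = 24 ≡ 11 = α_4. Error position i = 4.
  Consistency check: S_2/S_1 = 5·10 = 50 ≡ 11 = α_err ✓ (single-error assumption holds).
Step 4: error magnitude e = S_0/v_4 = S_0·∏_{j≠4}(α_4 − α_j) = 11·12 = 132 ≡ 2 (mod 13).
Step 5: correct position 4: c_4 = r_4 − e = 3 − 2 ≡ 1 (mod 13). Hence c = [0, 2, 6, 1, 12].
  Check: interpolating c through the α_i gives m(x) = 8 + 10·x (degree < 2) with m(α_i) = c_i for every i, so c is indeed a codeword.
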